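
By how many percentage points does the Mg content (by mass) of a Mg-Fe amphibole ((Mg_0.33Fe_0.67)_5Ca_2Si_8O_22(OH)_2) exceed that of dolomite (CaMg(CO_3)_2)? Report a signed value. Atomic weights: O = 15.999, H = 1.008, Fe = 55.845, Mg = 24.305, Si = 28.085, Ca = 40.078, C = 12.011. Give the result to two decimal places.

-8.81 percentage points

First mineral: 40.103 g Mg in 918.012 g formula = 4.37 wt% Mg.
Second mineral: 24.305 g Mg in 184.399 g formula = 13.18 wt% Mg.
4.37% − 13.18% gives a difference of -8.81 percentage points.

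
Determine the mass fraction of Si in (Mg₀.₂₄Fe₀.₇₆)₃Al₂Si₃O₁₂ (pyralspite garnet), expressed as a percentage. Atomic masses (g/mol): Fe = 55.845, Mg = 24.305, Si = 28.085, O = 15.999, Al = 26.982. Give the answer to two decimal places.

17.74 mass %

M((Mg₀.₂₄Fe₀.₇₆)₃Al₂Si₃O₁₂) = 475.033 g/mol.
Si contributes 3 × 28.085 = 84.255 g per mole.
84.255/475.033 = 0.1774 → 17.74%.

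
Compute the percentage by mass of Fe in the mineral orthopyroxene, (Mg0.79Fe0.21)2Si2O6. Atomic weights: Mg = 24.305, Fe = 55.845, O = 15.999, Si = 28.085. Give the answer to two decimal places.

Molar mass of (Mg0.79Fe0.21)2Si2O6: 1.58·24.305 + 0.42·55.845 + 2·28.085 + 6·15.999 = 214.021 g/mol.
Mass of Fe per formula unit: 0.42 × 55.845 = 23.455 g.
Weight fraction Fe = 23.455 / 214.021 = 0.1096.

10.96 mass %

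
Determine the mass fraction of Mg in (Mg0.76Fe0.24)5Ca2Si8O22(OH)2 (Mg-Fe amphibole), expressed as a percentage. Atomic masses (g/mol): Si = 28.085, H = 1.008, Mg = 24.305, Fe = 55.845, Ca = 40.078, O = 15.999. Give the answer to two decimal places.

10.86 mass %

Formula mass = 3.80*24.305 + 1.20*55.845 + 2*40.078 + 8*28.085 + 24*15.999 + 2*1.008 = 850.201 g/mol, of which 92.359 g is Mg.
So Mg makes up 92.359/850.201 = 0.1086 of the mass, i.e. 10.86%.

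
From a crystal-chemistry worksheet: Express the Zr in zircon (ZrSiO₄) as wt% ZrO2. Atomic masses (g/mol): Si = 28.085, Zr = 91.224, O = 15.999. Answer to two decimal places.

Formula mass = 183.305 g/mol.
1 Zr → 1.0000 mol ZrO2 per formula unit; M(ZrO2) = 123.222, so ZrO2 mass = 123.222 g.
123.222/183.305 × 100 = 67.22 wt%.

67.22 wt%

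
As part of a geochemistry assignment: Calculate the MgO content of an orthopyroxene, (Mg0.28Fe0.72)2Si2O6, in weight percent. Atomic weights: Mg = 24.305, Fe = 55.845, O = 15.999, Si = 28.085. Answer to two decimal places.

9.17 wt%

Molar mass of (Mg0.28Fe0.72)2Si2O6 = 0.56·24.305 + 1.44·55.845 + 2·28.085 + 6·15.999 = 246.192 g/mol.
Each formula unit contains 0.56 Mg, equivalent to 0.56/1 = 0.5600 mol MgO.
M(MgO) = 1×24.305 + 1×15.999 = 40.304 g/mol.
Mass of MgO per formula unit = 0.5600 × 40.304 = 22.570 g.
MgO wt% = 22.570 / 246.192 × 100 = 9.17%.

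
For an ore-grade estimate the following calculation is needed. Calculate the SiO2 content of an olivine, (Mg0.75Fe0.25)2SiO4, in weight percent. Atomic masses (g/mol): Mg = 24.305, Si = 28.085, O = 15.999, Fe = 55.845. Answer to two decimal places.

Molar mass of (Mg0.75Fe0.25)2SiO4 = 1.50*24.305 + 0.50*55.845 + 1*28.085 + 4*15.999 = 156.461 g/mol.
Each formula unit contains 1 Si, equivalent to 1/1 = 1.0000 mol SiO2.
M(SiO2) = 1×28.085 + 2×15.999 = 60.083 g/mol.
Mass of SiO2 per formula unit = 1.0000 × 60.083 = 60.083 g.
SiO2 wt% = 60.083 / 156.461 × 100 = 38.40%.

38.40 wt%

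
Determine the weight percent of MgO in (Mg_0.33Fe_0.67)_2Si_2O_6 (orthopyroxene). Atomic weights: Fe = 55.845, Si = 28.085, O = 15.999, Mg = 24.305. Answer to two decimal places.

10.95 wt%

M((Mg_0.33Fe_0.67)_2Si_2O_6) = 243.038 g/mol; M(MgO) = 40.304 g/mol.
Moles MgO per formula unit = 0.66 Mg ÷ 1 = 0.6600.
MgO fraction = (0.6600 × 40.304) / 243.038 = 26.601/243.038 = 0.1095.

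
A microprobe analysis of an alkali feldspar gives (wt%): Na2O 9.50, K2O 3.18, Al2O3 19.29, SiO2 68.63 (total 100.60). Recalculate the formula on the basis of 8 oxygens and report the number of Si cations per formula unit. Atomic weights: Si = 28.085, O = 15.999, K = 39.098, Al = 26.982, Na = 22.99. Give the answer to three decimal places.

9.50 wt% Na2O ÷ 61.979 g/mol = 0.15328 mol, giving 0.30656 Na and 0.15328 O.
3.18 wt% K2O ÷ 94.195 g/mol = 0.03376 mol, giving 0.06752 K and 0.03376 O.
19.29 wt% Al2O3 ÷ 101.961 g/mol = 0.18919 mol, giving 0.37838 Al and 0.56757 O.
68.63 wt% SiO2 ÷ 60.083 g/mol = 1.14225 mol, giving 1.14225 Si and 2.28450 O.
Oxygen sums to 3.03911; scaling by 8/3.03911 = 2.63235 puts the formula on 8 O.
Si: 1.14225 × 2.63235 = 3.007 atoms per formula unit.

3.007 Si apfu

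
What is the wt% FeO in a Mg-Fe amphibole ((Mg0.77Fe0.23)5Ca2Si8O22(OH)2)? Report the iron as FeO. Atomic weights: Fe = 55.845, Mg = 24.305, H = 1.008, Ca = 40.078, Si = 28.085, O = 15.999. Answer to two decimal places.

9.74 wt%

M((Mg0.77Fe0.23)5Ca2Si8O22(OH)2) = 848.624 g/mol; M(FeO) = 71.844 g/mol.
Moles FeO per formula unit = 1.15 Fe ÷ 1 = 1.1500.
FeO fraction = (1.1500 × 71.844) / 848.624 = 82.621/848.624 = 0.0974.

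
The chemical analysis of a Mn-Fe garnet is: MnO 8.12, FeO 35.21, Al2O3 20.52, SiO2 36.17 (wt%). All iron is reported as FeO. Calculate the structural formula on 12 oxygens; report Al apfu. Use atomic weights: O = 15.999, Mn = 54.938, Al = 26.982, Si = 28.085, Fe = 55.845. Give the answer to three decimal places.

2.002 Al apfu

MnO: 8.12/70.937 = 0.11447 mol → 0.11447 mol Mn, 0.11447 mol O.
FeO: 35.21/71.844 = 0.49009 mol → 0.49009 mol Fe, 0.49009 mol O.
Al2O3: 20.52/101.961 = 0.20125 mol → 0.40250 mol Al, 0.60375 mol O.
SiO2: 36.17/60.083 = 0.60200 mol → 0.60200 mol Si, 1.20400 mol O.
Total oxygen = 2.41231 mol. Normalization factor = 12/2.41231 = 4.97449.
Al per 12 O = 0.40250 × 4.97449 = 2.002.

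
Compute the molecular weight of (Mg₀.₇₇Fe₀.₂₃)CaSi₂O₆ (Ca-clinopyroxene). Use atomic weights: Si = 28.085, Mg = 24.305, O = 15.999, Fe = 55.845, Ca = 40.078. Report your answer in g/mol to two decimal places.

223.80 g/mol

M = 0.77·24.305 + 0.23·55.845 + 1·40.078 + 2·28.085 + 6·15.999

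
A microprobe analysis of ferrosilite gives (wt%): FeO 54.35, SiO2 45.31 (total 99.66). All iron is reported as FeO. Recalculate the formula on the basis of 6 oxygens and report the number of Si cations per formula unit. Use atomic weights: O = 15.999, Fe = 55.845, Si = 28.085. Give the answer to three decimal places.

54.35 wt% FeO ÷ 71.844 g/mol = 0.75650 mol, giving 0.75650 Fe and 0.75650 O.
45.31 wt% SiO2 ÷ 60.083 g/mol = 0.75412 mol, giving 0.75412 Si and 1.50824 O.
Oxygen sums to 2.26474; scaling by 6/2.26474 = 2.64931 puts the formula on 6 O.
Si: 0.75412 × 2.64931 = 1.998 atoms per formula unit.

1.998 Si apfu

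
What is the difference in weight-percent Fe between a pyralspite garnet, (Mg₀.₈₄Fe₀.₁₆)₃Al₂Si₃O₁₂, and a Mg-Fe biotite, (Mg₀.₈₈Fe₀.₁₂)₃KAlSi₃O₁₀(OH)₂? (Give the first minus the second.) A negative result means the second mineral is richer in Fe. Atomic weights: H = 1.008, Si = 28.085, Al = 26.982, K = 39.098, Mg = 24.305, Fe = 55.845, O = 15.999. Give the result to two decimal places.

1.72 percentage points

Fe in (Mg₀.₈₄Fe₀.₁₆)₃Al₂Si₃O₁₂: molar mass 418.261 g/mol; 0.48×55.845 = 26.806 g → 6.41 wt%.
Fe in (Mg₀.₈₈Fe₀.₁₂)₃KAlSi₃O₁₀(OH)₂: molar mass 428.608 g/mol; 0.36×55.845 = 20.104 g → 4.69 wt%.
Difference = 6.41 − 4.69 = 1.72 percentage points.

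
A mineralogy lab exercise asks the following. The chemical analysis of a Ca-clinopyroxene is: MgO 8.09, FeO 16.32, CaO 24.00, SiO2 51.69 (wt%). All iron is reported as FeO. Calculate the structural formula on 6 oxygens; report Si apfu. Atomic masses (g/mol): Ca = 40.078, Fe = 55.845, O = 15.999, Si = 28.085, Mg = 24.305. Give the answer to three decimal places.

MgO (M=40.304): mol = 0.20072; Mg = 0.20072, O = 0.20072.
FeO (M=71.844): mol = 0.22716; Fe = 0.22716, O = 0.22716.
CaO (M=56.077): mol = 0.42798; Ca = 0.42798, O = 0.42798.
SiO2 (M=60.083): mol = 0.86031; Si = 0.86031, O = 1.72062.
ΣO = 2.57648; factor = 6/ΣO = 2.32876.
Si apfu = 0.86031 × 2.32876 = 2.003.

2.003 Si apfu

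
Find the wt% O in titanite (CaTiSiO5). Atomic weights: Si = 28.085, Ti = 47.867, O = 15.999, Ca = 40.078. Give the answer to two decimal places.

Molar mass of CaTiSiO5: 1*40.078 + 1*47.867 + 1*28.085 + 5*15.999 = 196.025 g/mol.
Mass of O per formula unit: 5 × 15.999 = 79.995 g.
Weight fraction O = 79.995 / 196.025 = 0.4081.

40.81 weight percent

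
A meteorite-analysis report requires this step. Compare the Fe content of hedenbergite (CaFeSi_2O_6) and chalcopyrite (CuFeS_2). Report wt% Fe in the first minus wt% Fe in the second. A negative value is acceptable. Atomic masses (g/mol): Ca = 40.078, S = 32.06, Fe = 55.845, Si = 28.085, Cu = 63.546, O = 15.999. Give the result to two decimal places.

-7.92 percentage points

First mineral: 55.845 g Fe in 248.087 g formula = 22.51 wt% Fe.
Second mineral: 55.845 g Fe in 183.511 g formula = 30.43 wt% Fe.
22.51% − 30.43% gives a difference of -7.92 percentage points.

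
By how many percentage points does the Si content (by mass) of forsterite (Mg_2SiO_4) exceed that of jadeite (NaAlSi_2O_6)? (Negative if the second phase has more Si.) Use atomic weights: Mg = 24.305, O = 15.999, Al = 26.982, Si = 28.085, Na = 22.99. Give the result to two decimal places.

M(Mg_2SiO_4) = 140.691 g/mol, so wt% Si = 28.085/140.691 × 100 = 19.96%.
M(NaAlSi_2O_6) = 202.136 g/mol, so wt% Si = 56.170/202.136 × 100 = 27.79%.
19.96 − 27.79 = -7.83 pp.

-7.83 percentage points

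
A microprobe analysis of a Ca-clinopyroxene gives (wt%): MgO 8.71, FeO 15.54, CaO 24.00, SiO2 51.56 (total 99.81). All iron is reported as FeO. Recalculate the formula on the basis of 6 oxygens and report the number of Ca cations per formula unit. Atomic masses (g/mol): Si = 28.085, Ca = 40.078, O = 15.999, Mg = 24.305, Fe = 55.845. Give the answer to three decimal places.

0.997 Ca apfu

8.71 wt% MgO ÷ 40.304 g/mol = 0.21611 mol, giving 0.21611 Mg and 0.21611 O.
15.54 wt% FeO ÷ 71.844 g/mol = 0.21630 mol, giving 0.21630 Fe and 0.21630 O.
24.00 wt% CaO ÷ 56.077 g/mol = 0.42798 mol, giving 0.42798 Ca and 0.42798 O.
51.56 wt% SiO2 ÷ 60.083 g/mol = 0.85815 mol, giving 0.85815 Si and 1.71630 O.
Oxygen sums to 2.57669; scaling by 6/2.57669 = 2.32857 puts the formula on 6 O.
Ca: 0.42798 × 2.32857 = 0.997 atoms per formula unit.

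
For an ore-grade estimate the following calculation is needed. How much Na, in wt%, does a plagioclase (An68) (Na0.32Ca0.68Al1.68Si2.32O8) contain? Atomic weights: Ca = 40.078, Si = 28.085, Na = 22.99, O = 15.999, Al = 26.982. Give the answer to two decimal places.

2.69 wt%

Formula mass = 0.32×22.99 + 0.68×40.078 + 1.68×26.982 + 2.32×28.085 + 8×15.999 = 273.089 g/mol, of which 7.357 g is Na.
So Na makes up 7.357/273.089 = 0.0269 of the mass, i.e. 2.69%.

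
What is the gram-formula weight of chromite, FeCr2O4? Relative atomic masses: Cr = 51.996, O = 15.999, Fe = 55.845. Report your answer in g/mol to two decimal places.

223.83 g/mol

M = 1(55.845) + 2(51.996) + 4(15.999)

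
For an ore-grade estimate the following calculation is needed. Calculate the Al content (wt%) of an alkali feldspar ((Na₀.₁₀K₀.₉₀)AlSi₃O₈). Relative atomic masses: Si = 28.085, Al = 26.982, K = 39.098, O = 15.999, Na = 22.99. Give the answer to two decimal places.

9.75 wt%

M((Na₀.₁₀K₀.₉₀)AlSi₃O₈) = 276.716 g/mol.
Al contributes 1 × 26.982 = 26.982 g per mole.
26.982/276.716 = 0.0975 → 9.75%.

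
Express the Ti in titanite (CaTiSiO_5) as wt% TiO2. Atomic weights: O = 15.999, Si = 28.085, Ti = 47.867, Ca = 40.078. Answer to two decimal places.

Formula mass = 196.025 g/mol.
1 Ti → 1.0000 mol TiO2 per formula unit; M(TiO2) = 79.865, so TiO2 mass = 79.865 g.
79.865/196.025 × 100 = 40.74 wt%.

40.74 wt%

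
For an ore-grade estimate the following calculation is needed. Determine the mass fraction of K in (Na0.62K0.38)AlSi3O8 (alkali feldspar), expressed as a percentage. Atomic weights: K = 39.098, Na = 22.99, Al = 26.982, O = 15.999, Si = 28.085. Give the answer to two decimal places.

5.54 mass %

Formula mass = 0.62×22.99 + 0.38×39.098 + 1×26.982 + 3×28.085 + 8×15.999 = 268.340 g/mol, of which 14.857 g is K.
So K makes up 14.857/268.340 = 0.0554 of the mass, i.e. 5.54%.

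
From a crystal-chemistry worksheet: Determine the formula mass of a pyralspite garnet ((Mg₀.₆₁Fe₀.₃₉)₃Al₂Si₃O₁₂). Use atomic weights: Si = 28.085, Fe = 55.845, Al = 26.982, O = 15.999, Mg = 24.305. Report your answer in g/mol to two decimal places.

The formula mass is the sum 1.83·24.305 + 1.17·55.845 + 2·26.982 + 3·28.085 + 12·15.999.

440.02 g/mol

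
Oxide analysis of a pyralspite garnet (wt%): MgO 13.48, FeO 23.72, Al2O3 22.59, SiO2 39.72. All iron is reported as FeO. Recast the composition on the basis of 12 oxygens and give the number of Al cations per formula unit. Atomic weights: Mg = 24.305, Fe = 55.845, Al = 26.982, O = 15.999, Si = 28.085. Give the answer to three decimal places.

2.005 Al apfu

13.48 wt% MgO ÷ 40.304 g/mol = 0.33446 mol, giving 0.33446 Mg and 0.33446 O.
23.72 wt% FeO ÷ 71.844 g/mol = 0.33016 mol, giving 0.33016 Fe and 0.33016 O.
22.59 wt% Al2O3 ÷ 101.961 g/mol = 0.22156 mol, giving 0.44312 Al and 0.66468 O.
39.72 wt% SiO2 ÷ 60.083 g/mol = 0.66109 mol, giving 0.66109 Si and 1.32218 O.
Oxygen sums to 2.65148; scaling by 12/2.65148 = 4.52577 puts the formula on 12 O.
Al: 0.44312 × 4.52577 = 2.005 atoms per formula unit.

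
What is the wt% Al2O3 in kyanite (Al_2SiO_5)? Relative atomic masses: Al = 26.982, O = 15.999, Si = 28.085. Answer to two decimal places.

62.92 wt%

M(Al_2SiO_5) = 162.044 g/mol; M(Al2O3) = 101.961 g/mol.
Moles Al2O3 per formula unit = 2 Al ÷ 2 = 1.0000.
Al2O3 fraction = (1.0000 × 101.961) / 162.044 = 101.961/162.044 = 0.6292.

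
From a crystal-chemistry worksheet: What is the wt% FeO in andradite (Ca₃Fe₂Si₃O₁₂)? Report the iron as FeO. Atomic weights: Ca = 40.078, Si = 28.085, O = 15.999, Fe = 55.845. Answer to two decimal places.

28.28 wt%

Formula mass = 508.167 g/mol.
2 Fe → 2.0000 mol FeO per formula unit; M(FeO) = 71.844, so FeO mass = 143.688 g.
143.688/508.167 × 100 = 28.28 wt%.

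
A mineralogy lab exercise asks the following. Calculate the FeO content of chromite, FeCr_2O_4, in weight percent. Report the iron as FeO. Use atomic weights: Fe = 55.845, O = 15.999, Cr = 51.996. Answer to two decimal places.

Molar mass of FeCr_2O_4 = 1×55.845 + 2×51.996 + 4×15.999 = 223.833 g/mol.
Each formula unit contains 1 Fe, equivalent to 1/1 = 1.0000 mol FeO.
M(FeO) = 1×55.845 + 1×15.999 = 71.844 g/mol.
Mass of FeO per formula unit = 1.0000 × 71.844 = 71.844 g.
FeO wt% = 71.844 / 223.833 × 100 = 32.10%.

32.10 wt%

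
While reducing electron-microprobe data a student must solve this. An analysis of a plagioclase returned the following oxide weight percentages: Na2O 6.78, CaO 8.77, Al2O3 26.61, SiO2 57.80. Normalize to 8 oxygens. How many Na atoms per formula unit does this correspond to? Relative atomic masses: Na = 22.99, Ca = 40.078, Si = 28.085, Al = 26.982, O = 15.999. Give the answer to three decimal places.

Na2O: 6.78/61.979 = 0.10939 mol → 0.21878 mol Na, 0.10939 mol O.
CaO: 8.77/56.077 = 0.15639 mol → 0.15639 mol Ca, 0.15639 mol O.
Al2O3: 26.61/101.961 = 0.26098 mol → 0.52196 mol Al, 0.78294 mol O.
SiO2: 57.80/60.083 = 0.96200 mol → 0.96200 mol Si, 1.92400 mol O.
Total oxygen = 2.97272 mol. Normalization factor = 8/2.97272 = 2.69114.
Na per 8 O = 0.21878 × 2.69114 = 0.589.

0.589 Na apfu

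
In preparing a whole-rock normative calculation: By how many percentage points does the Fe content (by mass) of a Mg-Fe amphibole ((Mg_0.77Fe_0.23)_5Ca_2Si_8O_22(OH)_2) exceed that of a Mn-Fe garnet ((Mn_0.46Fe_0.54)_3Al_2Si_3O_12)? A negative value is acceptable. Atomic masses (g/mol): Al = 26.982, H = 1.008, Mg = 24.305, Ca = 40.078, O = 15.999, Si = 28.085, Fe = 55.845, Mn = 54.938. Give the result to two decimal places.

Fe in (Mg_0.77Fe_0.23)_5Ca_2Si_8O_22(OH)_2: molar mass 848.624 g/mol; 1.15×55.845 = 64.222 g → 7.57 wt%.
Fe in (Mn_0.46Fe_0.54)_3Al_2Si_3O_12: molar mass 496.490 g/mol; 1.62×55.845 = 90.469 g → 18.22 wt%.
Difference = 7.57 − 18.22 = -10.65 percentage points.

-10.65 percentage points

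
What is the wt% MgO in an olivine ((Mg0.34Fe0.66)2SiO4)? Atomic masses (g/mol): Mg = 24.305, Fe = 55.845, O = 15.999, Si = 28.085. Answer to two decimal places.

15.03 wt%

Molar mass of (Mg0.34Fe0.66)2SiO4 = 0.68×24.305 + 1.32×55.845 + 1×28.085 + 4×15.999 = 182.324 g/mol.
Each formula unit contains 0.68 Mg, equivalent to 0.68/1 = 0.6800 mol MgO.
M(MgO) = 1×24.305 + 1×15.999 = 40.304 g/mol.
Mass of MgO per formula unit = 0.6800 × 40.304 = 27.407 g.
MgO wt% = 27.407 / 182.324 × 100 = 15.03%.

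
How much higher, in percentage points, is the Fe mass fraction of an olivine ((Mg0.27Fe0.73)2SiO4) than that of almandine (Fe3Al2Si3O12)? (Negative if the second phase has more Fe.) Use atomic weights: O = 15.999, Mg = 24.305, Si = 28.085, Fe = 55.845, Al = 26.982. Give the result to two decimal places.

10.00 percentage points

Fe in (Mg0.27Fe0.73)2SiO4: molar mass 186.739 g/mol; 1.46×55.845 = 81.534 g → 43.66 wt%.
Fe in Fe3Al2Si3O12: molar mass 497.742 g/mol; 3×55.845 = 167.535 g → 33.66 wt%.
Difference = 43.66 − 33.66 = 10.00 percentage points.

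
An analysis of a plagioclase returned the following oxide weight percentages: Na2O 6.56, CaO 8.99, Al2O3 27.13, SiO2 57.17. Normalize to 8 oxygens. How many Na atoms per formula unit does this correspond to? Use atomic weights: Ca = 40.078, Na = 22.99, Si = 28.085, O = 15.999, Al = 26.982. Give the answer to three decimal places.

Na2O (M=61.979): mol = 0.10584; Na = 0.21168, O = 0.10584.
CaO (M=56.077): mol = 0.16032; Ca = 0.16032, O = 0.16032.
Al2O3 (M=101.961): mol = 0.26608; Al = 0.53216, O = 0.79824.
SiO2 (M=60.083): mol = 0.95152; Si = 0.95152, O = 1.90304.
ΣO = 2.96744; factor = 8/ΣO = 2.69593.
Na apfu = 0.21168 × 2.69593 = 0.571.

0.571 Na apfu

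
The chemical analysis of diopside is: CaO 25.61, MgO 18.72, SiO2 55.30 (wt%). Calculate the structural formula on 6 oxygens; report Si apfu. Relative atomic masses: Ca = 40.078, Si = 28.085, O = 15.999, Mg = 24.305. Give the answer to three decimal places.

1.999 Si apfu

25.61 wt% CaO ÷ 56.077 g/mol = 0.45669 mol, giving 0.45669 Ca and 0.45669 O.
18.72 wt% MgO ÷ 40.304 g/mol = 0.46447 mol, giving 0.46447 Mg and 0.46447 O.
55.30 wt% SiO2 ÷ 60.083 g/mol = 0.92039 mol, giving 0.92039 Si and 1.84078 O.
Oxygen sums to 2.76194; scaling by 6/2.76194 = 2.17239 puts the formula on 6 O.
Si: 0.92039 × 2.17239 = 1.999 atoms per formula unit.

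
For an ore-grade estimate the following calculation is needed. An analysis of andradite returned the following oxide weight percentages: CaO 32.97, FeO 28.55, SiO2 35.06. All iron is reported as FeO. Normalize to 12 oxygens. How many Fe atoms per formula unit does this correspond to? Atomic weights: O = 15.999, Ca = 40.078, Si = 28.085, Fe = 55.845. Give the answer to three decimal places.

2.216 Fe apfu

32.97 wt% CaO ÷ 56.077 g/mol = 0.58794 mol, giving 0.58794 Ca and 0.58794 O.
28.55 wt% FeO ÷ 71.844 g/mol = 0.39739 mol, giving 0.39739 Fe and 0.39739 O.
35.06 wt% SiO2 ÷ 60.083 g/mol = 0.58353 mol, giving 0.58353 Si and 1.16706 O.
Oxygen sums to 2.15239; scaling by 12/2.15239 = 5.57520 puts the formula on 12 O.
Fe: 0.39739 × 5.57520 = 2.216 atoms per formula unit.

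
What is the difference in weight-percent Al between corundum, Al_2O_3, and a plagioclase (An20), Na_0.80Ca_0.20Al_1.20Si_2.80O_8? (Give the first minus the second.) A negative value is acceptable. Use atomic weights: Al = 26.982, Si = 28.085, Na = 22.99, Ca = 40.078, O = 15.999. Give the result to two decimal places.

Al in Al_2O_3: molar mass 101.961 g/mol; 2×26.982 = 53.964 g → 52.93 wt%.
Al in Na_0.80Ca_0.20Al_1.20Si_2.80O_8: molar mass 265.416 g/mol; 1.20×26.982 = 32.378 g → 12.20 wt%.
Difference = 52.93 − 12.20 = 40.73 percentage points.

40.73 percentage points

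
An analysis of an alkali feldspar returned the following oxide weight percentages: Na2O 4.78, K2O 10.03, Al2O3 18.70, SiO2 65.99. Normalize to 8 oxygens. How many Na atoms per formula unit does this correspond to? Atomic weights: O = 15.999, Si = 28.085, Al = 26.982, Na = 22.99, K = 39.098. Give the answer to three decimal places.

0.421 Na apfu

Na2O: 4.78/61.979 = 0.07712 mol → 0.15424 mol Na, 0.07712 mol O.
K2O: 10.03/94.195 = 0.10648 mol → 0.21296 mol K, 0.10648 mol O.
Al2O3: 18.70/101.961 = 0.18340 mol → 0.36680 mol Al, 0.55020 mol O.
SiO2: 65.99/60.083 = 1.09831 mol → 1.09831 mol Si, 2.19662 mol O.
Total oxygen = 2.93042 mol. Normalization factor = 8/2.93042 = 2.72998.
Na per 8 O = 0.15424 × 2.72998 = 0.421.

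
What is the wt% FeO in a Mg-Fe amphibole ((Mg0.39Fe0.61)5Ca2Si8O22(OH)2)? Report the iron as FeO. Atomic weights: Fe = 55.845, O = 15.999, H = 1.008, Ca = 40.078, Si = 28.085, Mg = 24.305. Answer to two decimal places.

24.12 wt%

Formula mass = 908.550 g/mol.
3.05 Fe → 3.0500 mol FeO per formula unit; M(FeO) = 71.844, so FeO mass = 219.124 g.
219.124/908.550 × 100 = 24.12 wt%.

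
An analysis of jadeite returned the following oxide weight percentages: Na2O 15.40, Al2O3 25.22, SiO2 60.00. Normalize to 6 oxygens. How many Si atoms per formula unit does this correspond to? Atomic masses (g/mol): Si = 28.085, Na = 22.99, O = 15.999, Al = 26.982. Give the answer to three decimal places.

2.005 Si apfu

Na2O: 15.40/61.979 = 0.24847 mol → 0.49694 mol Na, 0.24847 mol O.
Al2O3: 25.22/101.961 = 0.24735 mol → 0.49470 mol Al, 0.74205 mol O.
SiO2: 60.00/60.083 = 0.99862 mol → 0.99862 mol Si, 1.99724 mol O.
Total oxygen = 2.98776 mol. Normalization factor = 6/2.98776 = 2.00819.
Si per 6 O = 0.99862 × 2.00819 = 2.005.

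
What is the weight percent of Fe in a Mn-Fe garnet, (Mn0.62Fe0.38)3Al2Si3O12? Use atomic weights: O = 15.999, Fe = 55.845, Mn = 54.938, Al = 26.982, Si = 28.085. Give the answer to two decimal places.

Formula mass = 1.86·54.938 + 1.14·55.845 + 2·26.982 + 3·28.085 + 12·15.999 = 496.055 g/mol, of which 63.663 g is Fe.
So Fe makes up 63.663/496.055 = 0.1283 of the mass, i.e. 12.83%.

12.83 mass %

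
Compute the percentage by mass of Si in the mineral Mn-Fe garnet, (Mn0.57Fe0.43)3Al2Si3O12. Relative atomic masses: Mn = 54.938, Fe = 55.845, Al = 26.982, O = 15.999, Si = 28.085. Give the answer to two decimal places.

16.98 wt%

M((Mn0.57Fe0.43)3Al2Si3O12) = 496.191 g/mol.
Si contributes 3 × 28.085 = 84.255 g per mole.
84.255/496.191 = 0.1698 → 16.98%.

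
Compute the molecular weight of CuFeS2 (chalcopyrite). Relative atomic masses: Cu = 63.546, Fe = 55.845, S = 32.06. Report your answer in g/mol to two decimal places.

The formula mass is the sum 1×63.546 + 1×55.845 + 2×32.06.

183.51 g/mol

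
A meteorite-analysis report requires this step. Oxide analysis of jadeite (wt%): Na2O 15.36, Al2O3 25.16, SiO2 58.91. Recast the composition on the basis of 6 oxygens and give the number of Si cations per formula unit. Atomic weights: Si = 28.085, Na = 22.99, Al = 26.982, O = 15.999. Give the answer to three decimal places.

15.36 wt% Na2O ÷ 61.979 g/mol = 0.24783 mol, giving 0.49566 Na and 0.24783 O.
25.16 wt% Al2O3 ÷ 101.961 g/mol = 0.24676 mol, giving 0.49352 Al and 0.74028 O.
58.91 wt% SiO2 ÷ 60.083 g/mol = 0.98048 mol, giving 0.98048 Si and 1.96096 O.
Oxygen sums to 2.94907; scaling by 6/2.94907 = 2.03454 puts the formula on 6 O.
Si: 0.98048 × 2.03454 = 1.995 atoms per formula unit.

1.995 Si apfu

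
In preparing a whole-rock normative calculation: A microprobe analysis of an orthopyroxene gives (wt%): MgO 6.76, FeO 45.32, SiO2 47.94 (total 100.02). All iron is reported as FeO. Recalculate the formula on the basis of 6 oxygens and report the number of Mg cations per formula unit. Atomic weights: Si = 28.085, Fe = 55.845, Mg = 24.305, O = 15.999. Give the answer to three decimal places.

MgO (M=40.304): mol = 0.16773; Mg = 0.16773, O = 0.16773.
FeO (M=71.844): mol = 0.63081; Fe = 0.63081, O = 0.63081.
SiO2 (M=60.083): mol = 0.79790; Si = 0.79790, O = 1.59580.
ΣO = 2.39434; factor = 6/ΣO = 2.50591.
Mg apfu = 0.16773 × 2.50591 = 0.420.

0.420 Mg apfu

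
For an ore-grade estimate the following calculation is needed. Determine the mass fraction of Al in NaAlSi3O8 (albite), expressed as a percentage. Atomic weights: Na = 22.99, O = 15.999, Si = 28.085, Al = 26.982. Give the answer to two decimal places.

Formula mass = 1*22.99 + 1*26.982 + 3*28.085 + 8*15.999 = 262.219 g/mol, of which 26.982 g is Al.
So Al makes up 26.982/262.219 = 0.1029 of the mass, i.e. 10.29%.

10.29 wt%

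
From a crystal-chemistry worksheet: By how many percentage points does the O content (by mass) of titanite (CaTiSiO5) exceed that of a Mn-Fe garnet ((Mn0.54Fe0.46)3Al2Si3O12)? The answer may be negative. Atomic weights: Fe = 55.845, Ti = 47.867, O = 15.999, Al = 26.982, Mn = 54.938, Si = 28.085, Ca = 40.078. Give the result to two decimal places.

2.12 percentage points

First mineral: 79.995 g O in 196.025 g formula = 40.81 wt% O.
Second mineral: 191.988 g O in 496.273 g formula = 38.69 wt% O.
40.81% − 38.69% gives a difference of 2.12 percentage points.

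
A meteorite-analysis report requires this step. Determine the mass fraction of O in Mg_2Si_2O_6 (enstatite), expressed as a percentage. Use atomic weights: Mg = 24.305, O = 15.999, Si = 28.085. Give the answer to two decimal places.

M(Mg_2Si_2O_6) = 200.774 g/mol.
O contributes 6 × 15.999 = 95.994 g per mole.
95.994/200.774 = 0.4781 → 47.81%.

47.81 wt%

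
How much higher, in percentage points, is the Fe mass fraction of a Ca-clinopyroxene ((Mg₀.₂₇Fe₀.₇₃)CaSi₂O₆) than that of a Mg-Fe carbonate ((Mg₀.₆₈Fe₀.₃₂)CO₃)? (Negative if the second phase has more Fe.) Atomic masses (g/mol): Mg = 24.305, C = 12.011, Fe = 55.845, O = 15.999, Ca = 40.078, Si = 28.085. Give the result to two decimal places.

-1.91 percentage points

M((Mg₀.₂₇Fe₀.₇₃)CaSi₂O₆) = 239.571 g/mol, so wt% Fe = 40.767/239.571 × 100 = 17.02%.
M((Mg₀.₆₈Fe₀.₃₂)CO₃) = 94.406 g/mol, so wt% Fe = 17.870/94.406 × 100 = 18.93%.
17.02 − 18.93 = -1.91 pp.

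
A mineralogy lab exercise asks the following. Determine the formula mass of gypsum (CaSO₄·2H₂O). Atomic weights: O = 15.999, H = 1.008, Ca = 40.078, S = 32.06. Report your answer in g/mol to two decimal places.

172.16 g/mol

Ca: 1 × 40.078 = 40.0780
S: 1 × 32.06 = 32.0600
O: 6 × 15.999 = 95.9940
H: 4 × 1.008 = 4.0320
Summing the contributions gives the formula mass.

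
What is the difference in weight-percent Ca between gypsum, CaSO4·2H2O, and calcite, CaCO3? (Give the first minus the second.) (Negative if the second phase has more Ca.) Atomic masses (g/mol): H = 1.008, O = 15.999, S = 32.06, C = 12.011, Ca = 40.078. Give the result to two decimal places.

-16.76 percentage points

Ca in CaSO4·2H2O: molar mass 172.164 g/mol; 1×40.078 = 40.078 g → 23.28 wt%.
Ca in CaCO3: molar mass 100.086 g/mol; 1×40.078 = 40.078 g → 40.04 wt%.
Difference = 23.28 − 40.04 = -16.76 percentage points.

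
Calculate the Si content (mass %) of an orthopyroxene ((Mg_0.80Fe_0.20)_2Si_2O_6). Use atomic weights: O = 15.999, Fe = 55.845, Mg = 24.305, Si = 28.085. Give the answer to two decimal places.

26.32 mass %

Formula mass = 1.60×24.305 + 0.40×55.845 + 2×28.085 + 6×15.999 = 213.390 g/mol, of which 56.170 g is Si.
So Si makes up 56.170/213.390 = 0.2632 of the mass, i.e. 26.32%.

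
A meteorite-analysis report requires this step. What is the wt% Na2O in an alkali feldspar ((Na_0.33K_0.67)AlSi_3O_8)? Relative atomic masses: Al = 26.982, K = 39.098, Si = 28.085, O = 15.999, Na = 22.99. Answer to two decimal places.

M((Na_0.33K_0.67)AlSi_3O_8) = 273.011 g/mol; M(Na2O) = 61.979 g/mol.
Moles Na2O per formula unit = 0.33 Na ÷ 2 = 0.1650.
Na2O fraction = (0.1650 × 61.979) / 273.011 = 10.227/273.011 = 0.0375.

3.75 wt%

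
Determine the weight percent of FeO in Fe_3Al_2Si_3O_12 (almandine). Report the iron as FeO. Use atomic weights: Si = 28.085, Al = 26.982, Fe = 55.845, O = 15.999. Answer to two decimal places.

M(Fe_3Al_2Si_3O_12) = 497.742 g/mol; M(FeO) = 71.844 g/mol.
Moles FeO per formula unit = 3 Fe ÷ 1 = 3.0000.
FeO fraction = (3.0000 × 71.844) / 497.742 = 215.532/497.742 = 0.4330.

43.30 wt%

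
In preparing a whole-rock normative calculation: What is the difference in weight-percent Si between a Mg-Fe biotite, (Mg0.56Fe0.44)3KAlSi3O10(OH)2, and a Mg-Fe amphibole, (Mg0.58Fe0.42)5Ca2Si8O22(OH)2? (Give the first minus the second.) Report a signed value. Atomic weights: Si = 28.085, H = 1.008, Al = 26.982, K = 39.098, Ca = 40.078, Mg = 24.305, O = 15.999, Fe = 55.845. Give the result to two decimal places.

Si in (Mg0.56Fe0.44)3KAlSi3O10(OH)2: molar mass 458.887 g/mol; 3×28.085 = 84.255 g → 18.36 wt%.
Si in (Mg0.58Fe0.42)5Ca2Si8O22(OH)2: molar mass 878.587 g/mol; 8×28.085 = 224.680 g → 25.57 wt%.
Difference = 18.36 − 25.57 = -7.21 percentage points.

-7.21 percentage points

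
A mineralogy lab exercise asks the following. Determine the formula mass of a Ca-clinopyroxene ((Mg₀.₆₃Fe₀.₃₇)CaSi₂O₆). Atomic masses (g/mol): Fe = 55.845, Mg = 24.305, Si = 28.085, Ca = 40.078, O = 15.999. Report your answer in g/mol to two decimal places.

M = 0.63·24.305 + 0.37·55.845 + 1·40.078 + 2·28.085 + 6·15.999

228.22 g/mol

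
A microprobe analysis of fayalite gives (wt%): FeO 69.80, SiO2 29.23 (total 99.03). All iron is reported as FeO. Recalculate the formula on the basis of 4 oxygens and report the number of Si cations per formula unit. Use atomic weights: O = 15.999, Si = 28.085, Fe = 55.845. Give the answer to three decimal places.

1.001 Si apfu

FeO: 69.80/71.844 = 0.97155 mol → 0.97155 mol Fe, 0.97155 mol O.
SiO2: 29.23/60.083 = 0.48649 mol → 0.48649 mol Si, 0.97298 mol O.
Total oxygen = 1.94453 mol. Normalization factor = 4/1.94453 = 2.05705.
Si per 4 O = 0.48649 × 2.05705 = 1.001.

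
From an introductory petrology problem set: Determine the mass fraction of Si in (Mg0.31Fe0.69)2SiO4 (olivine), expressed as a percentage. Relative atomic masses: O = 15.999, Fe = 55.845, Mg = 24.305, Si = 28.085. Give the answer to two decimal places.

M((Mg0.31Fe0.69)2SiO4) = 184.216 g/mol.
Si contributes 1 × 28.085 = 28.085 g per mole.
28.085/184.216 = 0.1525 → 15.25%.

15.25 mass %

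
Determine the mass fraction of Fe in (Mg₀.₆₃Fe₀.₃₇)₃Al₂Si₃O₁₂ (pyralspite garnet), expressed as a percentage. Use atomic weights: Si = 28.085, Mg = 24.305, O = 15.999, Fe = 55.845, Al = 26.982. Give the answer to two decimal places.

Formula mass = 1.89·24.305 + 1.11·55.845 + 2·26.982 + 3·28.085 + 12·15.999 = 438.131 g/mol, of which 61.988 g is Fe.
So Fe makes up 61.988/438.131 = 0.1415 of the mass, i.e. 14.15%.

14.15 mass %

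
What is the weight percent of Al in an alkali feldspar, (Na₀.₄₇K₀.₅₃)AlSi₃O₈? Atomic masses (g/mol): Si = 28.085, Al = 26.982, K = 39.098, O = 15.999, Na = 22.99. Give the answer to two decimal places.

9.97 weight percent

Formula mass = 0.47×22.99 + 0.53×39.098 + 1×26.982 + 3×28.085 + 8×15.999 = 270.756 g/mol, of which 26.982 g is Al.
So Al makes up 26.982/270.756 = 0.0997 of the mass, i.e. 9.97%.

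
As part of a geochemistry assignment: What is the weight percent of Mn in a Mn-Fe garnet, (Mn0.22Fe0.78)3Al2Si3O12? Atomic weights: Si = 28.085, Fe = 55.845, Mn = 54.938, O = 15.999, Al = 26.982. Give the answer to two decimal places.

7.29 mass %

M((Mn0.22Fe0.78)3Al2Si3O12) = 497.143 g/mol.
Mn contributes 0.66 × 54.938 = 36.259 g per mole.
36.259/497.143 = 0.0729 → 7.29%.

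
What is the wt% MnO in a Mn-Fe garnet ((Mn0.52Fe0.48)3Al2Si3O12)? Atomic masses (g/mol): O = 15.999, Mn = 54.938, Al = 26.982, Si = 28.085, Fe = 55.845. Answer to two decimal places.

Formula mass = 496.327 g/mol.
1.56 Mn → 1.5600 mol MnO per formula unit; M(MnO) = 70.937, so MnO mass = 110.662 g.
110.662/496.327 × 100 = 22.30 wt%.

22.30 wt%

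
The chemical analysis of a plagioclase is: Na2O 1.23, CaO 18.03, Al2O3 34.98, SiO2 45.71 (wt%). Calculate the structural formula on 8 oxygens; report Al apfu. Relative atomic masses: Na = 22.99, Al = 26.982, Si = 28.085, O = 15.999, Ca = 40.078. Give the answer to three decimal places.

1.898 Al apfu

1.23 wt% Na2O ÷ 61.979 g/mol = 0.01985 mol, giving 0.03970 Na and 0.01985 O.
18.03 wt% CaO ÷ 56.077 g/mol = 0.32152 mol, giving 0.32152 Ca and 0.32152 O.
34.98 wt% Al2O3 ÷ 101.961 g/mol = 0.34307 mol, giving 0.68614 Al and 1.02921 O.
45.71 wt% SiO2 ÷ 60.083 g/mol = 0.76078 mol, giving 0.76078 Si and 1.52156 O.
Oxygen sums to 2.89214; scaling by 8/2.89214 = 2.76612 puts the formula on 8 O.
Al: 0.68614 × 2.76612 = 1.898 atoms per formula unit.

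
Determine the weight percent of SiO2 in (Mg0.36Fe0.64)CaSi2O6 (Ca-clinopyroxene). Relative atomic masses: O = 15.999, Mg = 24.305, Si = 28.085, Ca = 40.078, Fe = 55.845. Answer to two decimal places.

Molar mass of (Mg0.36Fe0.64)CaSi2O6 = 0.36*24.305 + 0.64*55.845 + 1*40.078 + 2*28.085 + 6*15.999 = 236.733 g/mol.
Each formula unit contains 2 Si, equivalent to 2/1 = 2.0000 mol SiO2.
M(SiO2) = 1×28.085 + 2×15.999 = 60.083 g/mol.
Mass of SiO2 per formula unit = 2.0000 × 60.083 = 120.166 g.
SiO2 wt% = 120.166 / 236.733 × 100 = 50.76%.

50.76 wt%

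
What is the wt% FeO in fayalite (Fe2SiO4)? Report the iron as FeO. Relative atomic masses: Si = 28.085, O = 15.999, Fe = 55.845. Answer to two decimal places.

Molar mass of Fe2SiO4 = 2×55.845 + 1×28.085 + 4×15.999 = 203.771 g/mol.
Each formula unit contains 2 Fe, equivalent to 2/1 = 2.0000 mol FeO.
M(FeO) = 1×55.845 + 1×15.999 = 71.844 g/mol.
Mass of FeO per formula unit = 2.0000 × 71.844 = 143.688 g.
FeO wt% = 143.688 / 203.771 × 100 = 70.51%.

70.51 wt%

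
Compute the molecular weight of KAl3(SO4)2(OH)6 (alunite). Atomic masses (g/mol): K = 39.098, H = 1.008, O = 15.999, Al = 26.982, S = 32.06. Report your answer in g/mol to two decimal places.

414.20 g/mol

M = 1*39.098 + 3*26.982 + 2*32.06 + 14*15.999 + 6*1.008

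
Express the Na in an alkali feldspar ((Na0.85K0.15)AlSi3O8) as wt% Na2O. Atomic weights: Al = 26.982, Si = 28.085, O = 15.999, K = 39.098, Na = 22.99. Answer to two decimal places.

9.95 wt%

M((Na0.85K0.15)AlSi3O8) = 264.635 g/mol; M(Na2O) = 61.979 g/mol.
Moles Na2O per formula unit = 0.85 Na ÷ 2 = 0.4250.
Na2O fraction = (0.4250 × 61.979) / 264.635 = 26.341/264.635 = 0.0995.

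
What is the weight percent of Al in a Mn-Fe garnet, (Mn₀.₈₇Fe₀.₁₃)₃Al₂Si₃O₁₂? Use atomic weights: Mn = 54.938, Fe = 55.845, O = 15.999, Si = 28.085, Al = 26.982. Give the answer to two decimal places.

10.89 weight percent

Formula mass = 2.61·54.938 + 0.39·55.845 + 2·26.982 + 3·28.085 + 12·15.999 = 495.375 g/mol, of which 53.964 g is Al.
So Al makes up 53.964/495.375 = 0.1089 of the mass, i.e. 10.89%.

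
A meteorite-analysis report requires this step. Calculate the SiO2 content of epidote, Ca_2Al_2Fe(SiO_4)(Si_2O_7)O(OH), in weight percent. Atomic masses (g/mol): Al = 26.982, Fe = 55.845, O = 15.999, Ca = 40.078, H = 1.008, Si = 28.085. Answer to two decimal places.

37.30 wt%

Molar mass of Ca_2Al_2Fe(SiO_4)(Si_2O_7)O(OH) = 2×40.078 + 2×26.982 + 1×55.845 + 3×28.085 + 13×15.999 + 1×1.008 = 483.215 g/mol.
Each formula unit contains 3 Si, equivalent to 3/1 = 3.0000 mol SiO2.
M(SiO2) = 1×28.085 + 2×15.999 = 60.083 g/mol.
Mass of SiO2 per formula unit = 3.0000 × 60.083 = 180.249 g.
SiO2 wt% = 180.249 / 483.215 × 100 = 37.30%.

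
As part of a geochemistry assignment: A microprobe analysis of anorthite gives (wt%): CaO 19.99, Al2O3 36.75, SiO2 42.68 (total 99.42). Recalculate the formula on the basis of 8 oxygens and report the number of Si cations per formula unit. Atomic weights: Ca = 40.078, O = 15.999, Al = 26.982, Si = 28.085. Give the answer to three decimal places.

19.99 wt% CaO ÷ 56.077 g/mol = 0.35647 mol, giving 0.35647 Ca and 0.35647 O.
36.75 wt% Al2O3 ÷ 101.961 g/mol = 0.36043 mol, giving 0.72086 Al and 1.08129 O.
42.68 wt% SiO2 ÷ 60.083 g/mol = 0.71035 mol, giving 0.71035 Si and 1.42070 O.
Oxygen sums to 2.85846; scaling by 8/2.85846 = 2.79871 puts the formula on 8 O.
Si: 0.71035 × 2.79871 = 1.988 atoms per formula unit.

1.988 Si apfu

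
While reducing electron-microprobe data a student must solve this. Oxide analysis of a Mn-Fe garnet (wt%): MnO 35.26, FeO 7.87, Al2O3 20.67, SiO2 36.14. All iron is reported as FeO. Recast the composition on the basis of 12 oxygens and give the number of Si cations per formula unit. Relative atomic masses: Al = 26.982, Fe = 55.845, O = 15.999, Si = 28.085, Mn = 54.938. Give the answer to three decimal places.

MnO (M=70.937): mol = 0.49706; Mn = 0.49706, O = 0.49706.
FeO (M=71.844): mol = 0.10954; Fe = 0.10954, O = 0.10954.
Al2O3 (M=101.961): mol = 0.20272; Al = 0.40544, O = 0.60816.
SiO2 (M=60.083): mol = 0.60150; Si = 0.60150, O = 1.20300.
ΣO = 2.41776; factor = 12/ΣO = 4.96327.
Si apfu = 0.60150 × 4.96327 = 2.985.

2.985 Si apfu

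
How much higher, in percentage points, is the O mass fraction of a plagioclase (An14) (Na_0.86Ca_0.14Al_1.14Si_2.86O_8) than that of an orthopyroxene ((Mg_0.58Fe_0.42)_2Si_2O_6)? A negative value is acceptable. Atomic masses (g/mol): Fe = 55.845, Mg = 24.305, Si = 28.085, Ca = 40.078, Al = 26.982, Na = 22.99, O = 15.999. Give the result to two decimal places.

6.16 percentage points

First mineral: 127.992 g O in 264.457 g formula = 48.40 wt% O.
Second mineral: 95.994 g O in 227.268 g formula = 42.24 wt% O.
48.40% − 42.24% gives a difference of 6.16 percentage points.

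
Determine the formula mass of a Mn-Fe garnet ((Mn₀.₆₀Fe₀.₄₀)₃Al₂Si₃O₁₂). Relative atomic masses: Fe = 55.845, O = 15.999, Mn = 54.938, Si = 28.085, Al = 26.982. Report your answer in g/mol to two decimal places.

496.11 g/mol

Mn: 1.80 × 54.938 = 98.8884
Fe: 1.20 × 55.845 = 67.0140
Al: 2 × 26.982 = 53.9640
Si: 3 × 28.085 = 84.2550
O: 12 × 15.999 = 191.9880
Summing the contributions gives the formula mass.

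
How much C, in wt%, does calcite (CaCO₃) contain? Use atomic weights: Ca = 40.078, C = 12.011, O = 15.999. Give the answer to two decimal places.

M(CaCO₃) = 100.086 g/mol.
C contributes 1 × 12.011 = 12.011 g per mole.
12.011/100.086 = 0.1200 → 12.00%.

12.00 wt%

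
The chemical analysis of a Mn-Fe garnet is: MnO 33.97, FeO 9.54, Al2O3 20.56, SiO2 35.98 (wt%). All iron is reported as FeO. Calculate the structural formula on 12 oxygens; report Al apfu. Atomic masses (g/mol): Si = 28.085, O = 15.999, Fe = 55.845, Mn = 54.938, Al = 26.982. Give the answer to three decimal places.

MnO (M=70.937): mol = 0.47888; Mn = 0.47888, O = 0.47888.
FeO (M=71.844): mol = 0.13279; Fe = 0.13279, O = 0.13279.
Al2O3 (M=101.961): mol = 0.20165; Al = 0.40330, O = 0.60495.
SiO2 (M=60.083): mol = 0.59884; Si = 0.59884, O = 1.19768.
ΣO = 2.41430; factor = 12/ΣO = 4.97038.
Al apfu = 0.40330 × 4.97038 = 2.005.

2.005 Al apfu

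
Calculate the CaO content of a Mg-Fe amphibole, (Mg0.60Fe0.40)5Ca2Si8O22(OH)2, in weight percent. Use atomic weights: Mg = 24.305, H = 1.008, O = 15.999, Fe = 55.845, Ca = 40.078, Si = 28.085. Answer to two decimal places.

12.81 wt%

Molar mass of (Mg0.60Fe0.40)5Ca2Si8O22(OH)2 = 3×24.305 + 2×55.845 + 2×40.078 + 8×28.085 + 24×15.999 + 2×1.008 = 875.433 g/mol.
Each formula unit contains 2 Ca, equivalent to 2/1 = 2.0000 mol CaO.
M(CaO) = 1×40.078 + 1×15.999 = 56.077 g/mol.
Mass of CaO per formula unit = 2.0000 × 56.077 = 112.154 g.
CaO wt% = 112.154 / 875.433 × 100 = 12.81%.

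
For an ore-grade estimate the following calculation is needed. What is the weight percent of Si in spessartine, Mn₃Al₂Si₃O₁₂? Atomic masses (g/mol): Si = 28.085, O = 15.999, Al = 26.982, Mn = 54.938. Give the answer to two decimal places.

Formula mass = 3*54.938 + 2*26.982 + 3*28.085 + 12*15.999 = 495.021 g/mol, of which 84.255 g is Si.
So Si makes up 84.255/495.021 = 0.1702 of the mass, i.e. 17.02%.

17.02 weight percent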